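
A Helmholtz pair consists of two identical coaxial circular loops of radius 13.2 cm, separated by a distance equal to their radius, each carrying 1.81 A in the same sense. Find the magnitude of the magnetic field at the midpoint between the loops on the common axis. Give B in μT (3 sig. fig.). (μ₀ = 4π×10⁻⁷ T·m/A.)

Each loop contributes B = μ₀IR²/[2(R²+z²)^(3/2)] on the axis, with z measured from that loop.
Loop 1 (z = 0.066 m): B₁ = 6.16×10⁻⁶ T. Loop 2 (z = 0.066 m): B₂ = 6.16×10⁻⁶ T.
The fields add: B = B₁ + B₂ = 1.23×10⁻⁵ T.

B ≈ 12.3 μT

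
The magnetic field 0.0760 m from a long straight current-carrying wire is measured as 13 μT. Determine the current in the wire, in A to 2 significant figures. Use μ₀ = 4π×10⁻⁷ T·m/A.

I ≈ 4.9 A

For a long straight wire B = μ₀I/(2πd), so I = 2πdB/μ₀.
I = 2π × 0.076 × 1.30×10⁻⁵ / (4π×10⁻⁷) = 4.94 A.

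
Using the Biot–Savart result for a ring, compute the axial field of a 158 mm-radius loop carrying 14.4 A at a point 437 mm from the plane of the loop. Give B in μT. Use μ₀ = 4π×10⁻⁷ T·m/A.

B ≈ 2.25 μT

On the axis of a circular loop, B = μ₀IR² / [2(R²+z²)^(3/2)].
R² + z² = (0.158)² + (0.437)² = 0.2159 m², and (R²+z²)^(3/2) = 0.100 m³.
B = (4π×10⁻⁷ × 14.4 × 0.02496) / (2 × 0.100) = 2.25×10⁻⁶ T.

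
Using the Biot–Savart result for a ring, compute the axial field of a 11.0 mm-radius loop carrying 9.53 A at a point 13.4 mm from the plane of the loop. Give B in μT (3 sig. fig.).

B ≈ 139 μT

On the axis of a circular loop, B = μ₀IR² / [2(R²+z²)^(3/2)].
R² + z² = (0.011)² + (0.0134)² = 0.0003006 m², and (R²+z²)^(3/2) = 5.21×10⁻⁶ m³.
B = (4π×10⁻⁷ × 9.53 × 0.000121) / (2 × 5.21×10⁻⁶) = 1.39×10⁻⁴ T.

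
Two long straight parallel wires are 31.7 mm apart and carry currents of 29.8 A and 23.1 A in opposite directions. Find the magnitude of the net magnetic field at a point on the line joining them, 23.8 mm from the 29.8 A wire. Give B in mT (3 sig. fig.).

Each long wire gives B = μ₀I/(2πd). Distances are d₁ = 0.0238 m and d₂ = 0.0079 m.
B₁ = 2.50×10⁻⁴ T, B₂ = 5.85×10⁻⁴ T.
Between antiparallel currents both contributions point the same way, so they add. B = B₁ + B₂ = 2.50×10⁻⁴ + 5.85×10⁻⁴ = 8.35×10⁻⁴ T.

B ≈ 0.835 mT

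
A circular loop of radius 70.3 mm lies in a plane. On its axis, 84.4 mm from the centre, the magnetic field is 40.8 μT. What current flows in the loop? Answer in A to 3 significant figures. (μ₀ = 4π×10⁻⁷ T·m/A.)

I ≈ 17.4 A

On the axis of a loop, B = μ₀IR²/[2(R²+z²)^(3/2)], so I = 2B(R²+z²)^(3/2)/(μ₀R²).
R² + z² = 0.004942 + 0.007123 = 0.01207 m²; raised to 3/2 gives 1.33×10⁻³ m³.
I = 2 × 4.08×10⁻⁵ × 1.33×10⁻³ / (1.26×10⁻⁶ × 0.004942) = 17.4 A.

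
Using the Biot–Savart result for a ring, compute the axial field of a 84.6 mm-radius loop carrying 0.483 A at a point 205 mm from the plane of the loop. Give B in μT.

On the axis of a circular loop, B = μ₀IR² / [2(R²+z²)^(3/2)].
R² + z² = (0.0846)² + (0.205)² = 0.04918 m², and (R²+z²)^(3/2) = 1.09×10⁻² m³.
B = (4π×10⁻⁷ × 0.483 × 0.007157) / (2 × 1.09×10⁻²) = 1.99×10⁻⁷ T.

B ≈ 0.199 μT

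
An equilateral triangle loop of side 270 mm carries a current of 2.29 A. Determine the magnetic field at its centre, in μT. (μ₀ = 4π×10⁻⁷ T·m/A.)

B ≈ 15.3 μT

Each side is a finite straight segment at perpendicular distance d = a/(2 tan(π/3)) = 0.07794 m from the centre, with end-angles ±π/3.
One side contributes B₁ = (μ₀I/4πd)·2 sin(π/3) = 5.09×10⁻⁶ T.
All 3 sides add in the same direction: B = 3 × 5.09×10⁻⁶ = 1.53×10⁻⁵ T.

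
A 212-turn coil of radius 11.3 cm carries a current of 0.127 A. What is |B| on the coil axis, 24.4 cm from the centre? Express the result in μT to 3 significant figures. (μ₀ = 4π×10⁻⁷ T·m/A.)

For an N-turn flat coil, B = Nμ₀IR²/[2(R²+z²)^(3/2)] with R = 0.113 m, z = 0.244 m.
B = 212 × 5.24×10⁻⁸ T = 1.11×10⁻⁵ T.

B ≈ 11.1 μT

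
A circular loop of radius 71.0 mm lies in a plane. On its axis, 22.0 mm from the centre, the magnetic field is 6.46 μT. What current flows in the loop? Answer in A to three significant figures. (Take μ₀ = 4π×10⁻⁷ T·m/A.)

On the axis of a loop, B = μ₀IR²/[2(R²+z²)^(3/2)], so I = 2B(R²+z²)^(3/2)/(μ₀R²).
R² + z² = 0.005041 + 0.000484 = 0.005525 m²; raised to 3/2 gives 4.11×10⁻⁴ m³.
I = 2 × 6.46×10⁻⁶ × 4.11×10⁻⁴ / (1.26×10⁻⁶ × 0.005041) = 0.838 A.

I ≈ 0.838 A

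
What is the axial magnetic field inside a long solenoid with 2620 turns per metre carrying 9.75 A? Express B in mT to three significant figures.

Inside a long solenoid, B = μ₀nI with n = 2620 turns/m.
B = 4π×10⁻⁷ × 2620 × 9.75 = 3.21×10⁻² T.

B ≈ 32.1 mT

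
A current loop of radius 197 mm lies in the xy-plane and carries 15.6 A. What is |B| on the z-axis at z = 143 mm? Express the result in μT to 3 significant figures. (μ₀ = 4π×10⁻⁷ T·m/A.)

B ≈ 26.4 μT

On the axis of a circular loop, B = μ₀IR² / [2(R²+z²)^(3/2)].
R² + z² = (0.197)² + (0.143)² = 0.05926 m², and (R²+z²)^(3/2) = 1.44×10⁻² m³.
B = (4π×10⁻⁷ × 15.6 × 0.03881) / (2 × 1.44×10⁻²) = 2.64×10⁻⁵ T.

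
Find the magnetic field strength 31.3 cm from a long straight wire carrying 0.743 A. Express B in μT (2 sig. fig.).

For an infinitely long straight wire, B = μ₀I/(2πd).
B = (4π×10⁻⁷ × 0.743) / (2π × 0.313) = 4.75×10⁻⁷ T.

B ≈ 0.47 μT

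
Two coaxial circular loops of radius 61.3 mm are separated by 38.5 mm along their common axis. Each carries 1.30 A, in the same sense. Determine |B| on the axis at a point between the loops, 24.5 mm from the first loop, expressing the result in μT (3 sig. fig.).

B ≈ 23.0 μT

Each loop contributes B = μ₀IR²/[2(R²+z²)^(3/2)] on the axis, with z measured from that loop.
Loop 1 (z = 0.0245 m): B₁ = 1.07×10⁻⁵ T. Loop 2 (z = 0.014 m): B₂ = 1.23×10⁻⁵ T.
The fields add: B = B₁ + B₂ = 2.30×10⁻⁵ T.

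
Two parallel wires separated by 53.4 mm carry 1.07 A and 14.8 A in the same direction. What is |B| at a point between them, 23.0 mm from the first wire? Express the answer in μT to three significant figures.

Each long wire gives B = μ₀I/(2πd). Distances are d₁ = 0.023 m and d₂ = 0.0304 m.
B₁ = 9.30×10⁻⁶ T, B₂ = 9.74×10⁻⁵ T.
Between parallel currents the two contributions point in opposite directions, so they subtract. B = |B₁ − B₂| = |9.30×10⁻⁶ − 9.74×10⁻⁵| = 8.81×10⁻⁵ T.

B ≈ 88.1 μT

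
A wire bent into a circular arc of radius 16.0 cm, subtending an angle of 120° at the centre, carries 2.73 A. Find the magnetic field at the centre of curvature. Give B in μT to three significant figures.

The Biot–Savart field of a circular arc at its centre is B = μ₀Iφ/(4πR), with φ = 2.094 rad.
B = (4π×10⁻⁷ × 2.73 × 2.094) / (4π × 0.16) = 3.57×10⁻⁶ T.

B ≈ 3.57 μT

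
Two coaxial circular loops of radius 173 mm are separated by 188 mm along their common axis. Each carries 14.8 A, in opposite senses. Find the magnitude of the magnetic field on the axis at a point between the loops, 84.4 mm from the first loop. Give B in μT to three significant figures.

Each loop contributes B = μ₀IR²/[2(R²+z²)^(3/2)] on the axis, with z measured from that loop.
Loop 1 (z = 0.0844 m): B₁ = 3.90×10⁻⁵ T. Loop 2 (z = 0.1036 m): B₂ = 3.39×10⁻⁵ T.
The fields oppose: B = |B₁ − B₂| = 5.08×10⁻⁶ T.

B ≈ 5.08 μT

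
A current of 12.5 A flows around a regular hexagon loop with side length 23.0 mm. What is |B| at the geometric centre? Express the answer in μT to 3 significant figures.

B ≈ 377 μT

Each side is a finite straight segment at perpendicular distance d = a/(2 tan(π/6)) = 0.01992 m from the centre, with end-angles ±π/6.
One side contributes B₁ = (μ₀I/4πd)·2 sin(π/6) = 6.28×10⁻⁵ T.
All 6 sides add in the same direction: B = 6 × 6.28×10⁻⁵ = 3.77×10⁻⁴ T.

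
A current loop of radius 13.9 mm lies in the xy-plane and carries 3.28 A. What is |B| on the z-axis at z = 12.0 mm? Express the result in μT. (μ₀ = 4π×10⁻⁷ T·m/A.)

On the axis of a circular loop, B = μ₀IR² / [2(R²+z²)^(3/2)].
R² + z² = (0.0139)² + (0.012)² = 0.0003372 m², and (R²+z²)^(3/2) = 6.19×10⁻⁶ m³.
B = (4π×10⁻⁷ × 3.28 × 0.0001932) / (2 × 6.19×10⁻⁶) = 6.43×10⁻⁵ T.

B ≈ 64.3 μT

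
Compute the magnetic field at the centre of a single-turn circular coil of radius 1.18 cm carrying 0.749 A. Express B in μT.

At the centre of a circular loop the Biot–Savart law gives B = μ₀I/(2R).
B = (4π×10⁻⁷ × 0.749) / (2 × 0.0118) = 3.99×10⁻⁵ T.

B ≈ 39.9 μT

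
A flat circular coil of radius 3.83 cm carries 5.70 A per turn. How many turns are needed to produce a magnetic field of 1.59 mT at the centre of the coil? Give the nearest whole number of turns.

For an N-turn coil, B = Nμ₀I/(2R). A single turn gives B₁ = 9.35×10⁻⁵ T with R = 0.0383 m.
N = B/B₁ = 1.59×10⁻³ / 9.35×10⁻⁵ = 17.00.

N = 17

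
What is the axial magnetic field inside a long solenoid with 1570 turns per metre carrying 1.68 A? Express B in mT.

B ≈ 3.31 mT

Inside a long solenoid, B = μ₀nI with n = 1570 turns/m.
B = 4π×10⁻⁷ × 1570 × 1.68 = 3.31×10⁻³ T.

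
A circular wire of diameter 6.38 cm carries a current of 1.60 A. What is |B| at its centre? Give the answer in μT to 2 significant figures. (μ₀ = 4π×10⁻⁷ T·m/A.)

At the centre of a circular loop the Biot–Savart law gives B = μ₀I/(2R) (so R = 0.0319 m).
B = (4π×10⁻⁷ × 1.60) / (2 × 0.0319) = 3.15×10⁻⁵ T.

B ≈ 32 μT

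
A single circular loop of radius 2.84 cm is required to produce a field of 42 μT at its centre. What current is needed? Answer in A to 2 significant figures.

I ≈ 1.9 A

At the centre of a circular loop B = μ₀I/(2R), so I = 2RB/μ₀.
With R = 0.0284 m, I = 2 × 0.0284 × 4.20×10⁻⁵ / (4π×10⁻⁷) = 1.90 A.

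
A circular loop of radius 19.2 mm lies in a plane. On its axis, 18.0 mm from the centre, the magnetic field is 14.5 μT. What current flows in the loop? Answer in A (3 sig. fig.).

On the axis of a loop, B = μ₀IR²/[2(R²+z²)^(3/2)], so I = 2B(R²+z²)^(3/2)/(μ₀R²).
R² + z² = 0.0003686 + 0.000324 = 0.0006926 m²; raised to 3/2 gives 1.82×10⁻⁵ m³.
I = 2 × 1.45×10⁻⁵ × 1.82×10⁻⁵ / (1.26×10⁻⁶ × 0.0003686) = 1.14 A.

I ≈ 1.14 A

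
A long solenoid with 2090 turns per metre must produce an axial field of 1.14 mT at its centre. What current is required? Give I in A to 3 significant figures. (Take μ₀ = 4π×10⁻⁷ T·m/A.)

Inside a long solenoid B = μ₀nI with n = 2090 m⁻¹, so I = B/(μ₀n).
I = 1.14×10⁻³ / (4π×10⁻⁷ × 2090) = 0.434 A.

I ≈ 0.434 A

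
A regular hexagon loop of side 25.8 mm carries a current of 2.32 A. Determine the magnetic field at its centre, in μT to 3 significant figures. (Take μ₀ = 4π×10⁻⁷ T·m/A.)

B ≈ 62.3 μT

Each side is a finite straight segment at perpendicular distance d = a/(2 tan(π/6)) = 0.02234 m from the centre, with end-angles ±π/6.
One side contributes B₁ = (μ₀I/4πd)·2 sin(π/6) = 1.04×10⁻⁵ T.
All 6 sides add in the same direction: B = 6 × 1.04×10⁻⁵ = 6.23×10⁻⁵ T.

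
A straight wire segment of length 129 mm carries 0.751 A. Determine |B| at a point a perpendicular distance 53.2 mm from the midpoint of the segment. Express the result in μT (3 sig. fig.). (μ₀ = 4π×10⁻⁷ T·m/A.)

For a finite straight segment, B = (μ₀I/4πd)(sinθ₁ + sinθ₂), where θ₁, θ₂ are the angles from the perpendicular to each end.
The perpendicular from the point meets the wire at its midpoint, so each end is L/2 = 0.0645 m away along the wire.
sinθ₁ = 0.0645/√(0.0645²+0.0532²) = 0.7714; sinθ₂ = 0.0645/√(0.0645²+0.0532²) = 0.7714.
B = (4π×10⁻⁷ × 0.751) / (4π × 0.0532) × (0.7714 + 0.7714) = 2.18×10⁻⁶ T.

B ≈ 2.18 μT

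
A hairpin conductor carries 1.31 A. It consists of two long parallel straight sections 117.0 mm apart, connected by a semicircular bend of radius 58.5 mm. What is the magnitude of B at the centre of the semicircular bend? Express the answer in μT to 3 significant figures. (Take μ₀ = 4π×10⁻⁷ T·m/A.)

B ≈ 11.5 μT

The semicircular arc contributes B_arc = μ₀I·π/(4πR) = μ₀I/(4R) = 7.04×10⁻⁶ T.
Each semi-infinite lead is at perpendicular distance R = 0.0585 m from the centre, with the perpendicular foot at its near end, so it contributes μ₀I/(4πR); both point the same way, together 4.48×10⁻⁶ T.
Arc and leads all point the same direction: B = 7.04×10⁻⁶ + 4.48×10⁻⁶ = 1.15×10⁻⁵ T.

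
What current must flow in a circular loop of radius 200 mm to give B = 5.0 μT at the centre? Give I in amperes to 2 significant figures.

I ≈ 1.6 A

At the centre of a circular loop B = μ₀I/(2R), so I = 2RB/μ₀.
With R = 0.2 m, I = 2 × 0.2 × 5.00×10⁻⁶ / (4π×10⁻⁷) = 1.59 A.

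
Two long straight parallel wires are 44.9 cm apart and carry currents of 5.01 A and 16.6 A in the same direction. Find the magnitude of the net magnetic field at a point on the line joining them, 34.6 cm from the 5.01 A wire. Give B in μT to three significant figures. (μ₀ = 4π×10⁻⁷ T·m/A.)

Each long wire gives B = μ₀I/(2πd). Distances are d₁ = 0.346 m and d₂ = 0.103 m.
B₁ = 2.90×10⁻⁶ T, B₂ = 3.22×10⁻⁵ T.
Between parallel currents the two contributions point in opposite directions, so they subtract. B = |B₁ − B₂| = |2.90×10⁻⁶ − 3.22×10⁻⁵| = 2.93×10⁻⁵ T.

B ≈ 29.3 μT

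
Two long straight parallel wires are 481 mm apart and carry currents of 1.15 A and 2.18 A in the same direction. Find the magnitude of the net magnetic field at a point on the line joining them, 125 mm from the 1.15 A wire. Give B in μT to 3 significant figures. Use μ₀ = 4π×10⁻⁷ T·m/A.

B ≈ 0.615 μT

Each long wire gives B = μ₀I/(2πd). Distances are d₁ = 0.125 m and d₂ = 0.356 m.
B₁ = 1.84×10⁻⁶ T, B₂ = 1.22×10⁻⁶ T.
Between parallel currents the two contributions point in opposite directions, so they subtract. B = |B₁ − B₂| = |1.84×10⁻⁶ − 1.22×10⁻⁶| = 6.15×10⁻⁷ T.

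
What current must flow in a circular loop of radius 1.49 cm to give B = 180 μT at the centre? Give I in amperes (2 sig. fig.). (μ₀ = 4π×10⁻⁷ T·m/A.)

At the centre of a circular loop B = μ₀I/(2R), so I = 2RB/μ₀.
With R = 0.0149 m, I = 2 × 0.0149 × 1.80×10⁻⁴ / (4π×10⁻⁷) = 4.27 A.

I ≈ 4.3 A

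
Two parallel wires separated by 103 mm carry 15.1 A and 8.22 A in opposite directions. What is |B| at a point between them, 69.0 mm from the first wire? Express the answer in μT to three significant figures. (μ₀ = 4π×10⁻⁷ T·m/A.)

B ≈ 92.1 μT

Each long wire gives B = μ₀I/(2πd). Distances are d₁ = 0.069 m and d₂ = 0.034 m.
B₁ = 4.38×10⁻⁵ T, B₂ = 4.84×10⁻⁵ T.
Between antiparallel currents both contributions point the same way, so they add. B = B₁ + B₂ = 4.38×10⁻⁵ + 4.84×10⁻⁵ = 9.21×10⁻⁵ T.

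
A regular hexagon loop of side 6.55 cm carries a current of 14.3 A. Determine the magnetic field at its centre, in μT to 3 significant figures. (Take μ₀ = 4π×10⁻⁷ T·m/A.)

B ≈ 151 μT

Each side is a finite straight segment at perpendicular distance d = a/(2 tan(π/6)) = 0.05672 m from the centre, with end-angles ±π/6.
One side contributes B₁ = (μ₀I/4πd)·2 sin(π/6) = 2.52×10⁻⁵ T.
All 6 sides add in the same direction: B = 6 × 2.52×10⁻⁵ = 1.51×10⁻⁴ T.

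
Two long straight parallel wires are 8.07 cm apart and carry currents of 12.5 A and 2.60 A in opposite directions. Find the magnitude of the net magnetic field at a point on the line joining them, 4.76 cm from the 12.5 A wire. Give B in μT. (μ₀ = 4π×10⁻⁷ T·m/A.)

B ≈ 68.2 μT

Each long wire gives B = μ₀I/(2πd). Distances are d₁ = 0.0476 m and d₂ = 0.0331 m.
B₁ = 5.25×10⁻⁵ T, B₂ = 1.57×10⁻⁵ T.
Between antiparallel currents both contributions point the same way, so they add. B = B₁ + B₂ = 5.25×10⁻⁵ + 1.57×10⁻⁵ = 6.82×10⁻⁵ T.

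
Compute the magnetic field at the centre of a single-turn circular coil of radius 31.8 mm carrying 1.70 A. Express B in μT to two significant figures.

B ≈ 34 μT

At the centre of a circular loop the Biot–Savart law gives B = μ₀I/(2R).
B = (4π×10⁻⁷ × 1.70) / (2 × 0.0318) = 3.36×10⁻⁵ T.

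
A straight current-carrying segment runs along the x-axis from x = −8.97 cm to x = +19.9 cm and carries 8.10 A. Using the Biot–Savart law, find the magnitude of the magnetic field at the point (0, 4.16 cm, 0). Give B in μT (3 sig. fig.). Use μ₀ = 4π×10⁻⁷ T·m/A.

B ≈ 36.7 μT

For a finite straight segment, B = (μ₀I/4πd)(sinθ₁ + sinθ₂), where θ₁, θ₂ are the angles from the perpendicular to each end.
The perpendicular distance is d = 0.0416 m; the end-offsets along the wire are a = 0.0897 m and b = 0.199 m.
sinθ₁ = 0.0897/√(0.0897²+0.0416²) = 0.9072; sinθ₂ = 0.199/√(0.199²+0.0416²) = 0.9788.
B = (4π×10⁻⁷ × 8.10) / (4π × 0.0416) × (0.9072 + 0.9788) = 3.67×10⁻⁵ T.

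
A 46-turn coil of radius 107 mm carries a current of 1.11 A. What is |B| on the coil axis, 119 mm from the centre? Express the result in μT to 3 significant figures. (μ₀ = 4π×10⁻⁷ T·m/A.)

B ≈ 89.6 μT

For an N-turn flat coil, B = Nμ₀IR²/[2(R²+z²)^(3/2)] with R = 0.107 m, z = 0.119 m.
B = 46 × 1.95×10⁻⁶ T = 8.96×10⁻⁵ T.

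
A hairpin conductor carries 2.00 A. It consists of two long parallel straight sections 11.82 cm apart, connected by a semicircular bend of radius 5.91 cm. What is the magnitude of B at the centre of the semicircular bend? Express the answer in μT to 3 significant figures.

The semicircular arc contributes B_arc = μ₀I·π/(4πR) = μ₀I/(4R) = 1.06×10⁻⁵ T.
Each semi-infinite lead is at perpendicular distance R = 0.0591 m from the centre, with the perpendicular foot at its near end, so it contributes μ₀I/(4πR); both point the same way, together 6.77×10⁻⁶ T.
Arc and leads all point the same direction: B = 1.06×10⁻⁵ + 6.77×10⁻⁶ = 1.74×10⁻⁵ T.

B ≈ 17.4 μT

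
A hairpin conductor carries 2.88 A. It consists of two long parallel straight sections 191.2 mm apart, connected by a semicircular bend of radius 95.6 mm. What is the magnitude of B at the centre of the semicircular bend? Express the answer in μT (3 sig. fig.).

B ≈ 15.5 μT

The semicircular arc contributes B_arc = μ₀I·π/(4πR) = μ₀I/(4R) = 9.46×10⁻⁶ T.
Each semi-infinite lead is at perpendicular distance R = 0.0956 m from the centre, with the perpendicular foot at its near end, so it contributes μ₀I/(4πR); both point the same way, together 6.03×10⁻⁶ T.
Arc and leads all point the same direction: B = 9.46×10⁻⁶ + 6.03×10⁻⁶ = 1.55×10⁻⁵ T.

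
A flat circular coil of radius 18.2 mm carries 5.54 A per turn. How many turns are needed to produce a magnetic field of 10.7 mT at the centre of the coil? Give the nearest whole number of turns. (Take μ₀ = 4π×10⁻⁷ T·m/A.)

For an N-turn coil, B = Nμ₀I/(2R). A single turn gives B₁ = 1.91×10⁻⁴ T with R = 0.0182 m.
N = B/B₁ = 1.07×10⁻² / 1.91×10⁻⁴ = 55.95.

N = 56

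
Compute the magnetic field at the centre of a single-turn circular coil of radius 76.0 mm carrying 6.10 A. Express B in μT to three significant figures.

B ≈ 50.4 μT

At the centre of a circular loop the Biot–Savart law gives B = μ₀I/(2R).
B = (4π×10⁻⁷ × 6.10) / (2 × 0.076) = 5.04×10⁻⁵ T.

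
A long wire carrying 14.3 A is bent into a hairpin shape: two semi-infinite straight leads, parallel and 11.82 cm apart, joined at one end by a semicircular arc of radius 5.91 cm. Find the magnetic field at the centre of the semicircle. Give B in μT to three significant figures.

The semicircular arc contributes B_arc = μ₀I·π/(4πR) = μ₀I/(4R) = 7.60×10⁻⁵ T.
Each semi-infinite lead is at perpendicular distance R = 0.0591 m from the centre, with the perpendicular foot at its near end, so it contributes μ₀I/(4πR); both point the same way, together 4.84×10⁻⁵ T.
Arc and leads all point the same direction: B = 7.60×10⁻⁵ + 4.84×10⁻⁵ = 1.24×10⁻⁴ T.

B ≈ 124 μT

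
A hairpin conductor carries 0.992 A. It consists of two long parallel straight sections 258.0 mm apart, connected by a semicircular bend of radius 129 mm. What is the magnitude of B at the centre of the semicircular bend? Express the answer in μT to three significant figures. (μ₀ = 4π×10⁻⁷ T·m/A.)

The semicircular arc contributes B_arc = μ₀I·π/(4πR) = μ₀I/(4R) = 2.42×10⁻⁶ T.
Each semi-infinite lead is at perpendicular distance R = 0.129 m from the centre, with the perpendicular foot at its near end, so it contributes μ₀I/(4πR); both point the same way, together 1.54×10⁻⁶ T.
Arc and leads all point the same direction: B = 2.42×10⁻⁶ + 1.54×10⁻⁶ = 3.95×10⁻⁶ T.

B ≈ 3.95 μT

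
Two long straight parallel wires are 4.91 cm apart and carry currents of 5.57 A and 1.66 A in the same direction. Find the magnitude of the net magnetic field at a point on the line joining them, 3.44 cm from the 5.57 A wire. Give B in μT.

B ≈ 9.80 μT

Each long wire gives B = μ₀I/(2πd). Distances are d₁ = 0.0344 m and d₂ = 0.0147 m.
B₁ = 3.24×10⁻⁵ T, B₂ = 2.26×10⁻⁵ T.
Between parallel currents the two contributions point in opposite directions, so they subtract. B = |B₁ − B₂| = |3.24×10⁻⁵ − 2.26×10⁻⁵| = 9.80×10⁻⁶ T.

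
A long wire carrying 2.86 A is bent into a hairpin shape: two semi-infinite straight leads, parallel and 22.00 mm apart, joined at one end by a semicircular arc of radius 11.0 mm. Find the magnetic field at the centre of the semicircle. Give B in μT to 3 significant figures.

B ≈ 134 μT

The semicircular arc contributes B_arc = μ₀I·π/(4πR) = μ₀I/(4R) = 8.17×10⁻⁵ T.
Each semi-infinite lead is at perpendicular distance R = 0.011 m from the centre, with the perpendicular foot at its near end, so it contributes μ₀I/(4πR); both point the same way, together 5.20×10⁻⁵ T.
Arc and leads all point the same direction: B = 8.17×10⁻⁵ + 5.20×10⁻⁵ = 1.34×10⁻⁴ T.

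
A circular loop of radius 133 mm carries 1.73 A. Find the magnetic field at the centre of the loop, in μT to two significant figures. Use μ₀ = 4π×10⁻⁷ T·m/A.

B ≈ 8.2 μT

At the centre of a circular loop the Biot–Savart law gives B = μ₀I/(2R).
B = (4π×10⁻⁷ × 1.73) / (2 × 0.133) = 8.17×10⁻⁶ T.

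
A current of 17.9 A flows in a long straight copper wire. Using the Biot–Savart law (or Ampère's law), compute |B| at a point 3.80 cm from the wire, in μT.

B ≈ 94.2 μT

For an infinitely long straight wire, B = μ₀I/(2πd).
B = (4π×10⁻⁷ × 17.9) / (2π × 0.038) = 9.42×10⁻⁵ T.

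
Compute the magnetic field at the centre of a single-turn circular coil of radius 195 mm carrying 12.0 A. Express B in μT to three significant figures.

B ≈ 38.7 μT

At the centre of a circular loop the Biot–Savart law gives B = μ₀I/(2R).
B = (4π×10⁻⁷ × 12.0) / (2 × 0.195) = 3.87×10⁻⁵ T.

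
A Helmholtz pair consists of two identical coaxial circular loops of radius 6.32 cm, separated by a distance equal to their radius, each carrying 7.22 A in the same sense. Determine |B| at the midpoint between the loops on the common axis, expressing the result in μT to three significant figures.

B ≈ 103 μT

Each loop contributes B = μ₀IR²/[2(R²+z²)^(3/2)] on the axis, with z measured from that loop.
Loop 1 (z = 0.0316 m): B₁ = 5.14×10⁻⁵ T. Loop 2 (z = 0.0316 m): B₂ = 5.14×10⁻⁵ T.
The fields add: B = B₁ + B₂ = 1.03×10⁻⁴ T.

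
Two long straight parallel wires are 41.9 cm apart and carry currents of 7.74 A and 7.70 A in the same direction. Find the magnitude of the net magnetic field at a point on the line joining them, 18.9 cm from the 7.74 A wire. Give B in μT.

Each long wire gives B = μ₀I/(2πd). Distances are d₁ = 0.189 m and d₂ = 0.23 m.
B₁ = 8.19×10⁻⁶ T, B₂ = 6.70×10⁻⁶ T.
Between parallel currents the two contributions point in opposite directions, so they subtract. B = |B₁ − B₂| = |8.19×10⁻⁶ − 6.70×10⁻⁶| = 1.49×10⁻⁶ T.

B ≈ 1.49 μT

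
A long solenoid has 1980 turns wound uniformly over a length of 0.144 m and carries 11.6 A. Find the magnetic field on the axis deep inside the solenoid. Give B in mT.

B ≈ 200 mT

Inside a long solenoid, B = μ₀nI with n = 1.375×10⁴ turns/m.
B = 4π×10⁻⁷ × 1.375×10⁴ × 11.6 = 0.200 T.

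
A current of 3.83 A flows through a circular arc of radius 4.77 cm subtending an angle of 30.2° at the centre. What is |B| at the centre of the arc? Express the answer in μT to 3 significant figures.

B ≈ 4.23 μT

The Biot–Savart field of a circular arc at its centre is B = μ₀Iφ/(4πR), with φ = 0.5271 rad.
B = (4π×10⁻⁷ × 3.83 × 0.5271) / (4π × 0.0477) = 4.23×10⁻⁶ T.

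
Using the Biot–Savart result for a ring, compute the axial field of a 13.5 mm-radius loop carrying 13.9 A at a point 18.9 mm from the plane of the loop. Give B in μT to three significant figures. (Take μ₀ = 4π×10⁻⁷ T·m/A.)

On the axis of a circular loop, B = μ₀IR² / [2(R²+z²)^(3/2)].
R² + z² = (0.0135)² + (0.0189)² = 0.0005395 m², and (R²+z²)^(3/2) = 1.25×10⁻⁵ m³.
B = (4π×10⁻⁷ × 13.9 × 0.0001822) / (2 × 1.25×10⁻⁵) = 1.27×10⁻⁴ T.

B ≈ 127 μT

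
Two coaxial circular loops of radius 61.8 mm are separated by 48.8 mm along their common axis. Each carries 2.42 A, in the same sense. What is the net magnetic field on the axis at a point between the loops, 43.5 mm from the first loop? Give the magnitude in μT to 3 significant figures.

B ≈ 37.8 μT

Each loop contributes B = μ₀IR²/[2(R²+z²)^(3/2)] on the axis, with z measured from that loop.
Loop 1 (z = 0.0435 m): B₁ = 1.35×10⁻⁵ T. Loop 2 (z = 0.0053 m): B₂ = 2.43×10⁻⁵ T.
The fields add: B = B₁ + B₂ = 3.78×10⁻⁵ T.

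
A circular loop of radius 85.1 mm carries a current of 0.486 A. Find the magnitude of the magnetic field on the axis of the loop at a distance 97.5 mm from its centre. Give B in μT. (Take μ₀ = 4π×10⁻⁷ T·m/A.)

On the axis of a circular loop, B = μ₀IR² / [2(R²+z²)^(3/2)].
R² + z² = (0.0851)² + (0.0975)² = 0.01675 m², and (R²+z²)^(3/2) = 2.17×10⁻³ m³.
B = (4π×10⁻⁷ × 0.486 × 0.007242) / (2 × 2.17×10⁻³) = 1.02×10⁻⁶ T.

B ≈ 1.02 μT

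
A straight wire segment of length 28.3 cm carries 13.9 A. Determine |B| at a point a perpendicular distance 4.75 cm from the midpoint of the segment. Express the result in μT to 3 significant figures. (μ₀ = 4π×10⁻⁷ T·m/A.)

For a finite straight segment, B = (μ₀I/4πd)(sinθ₁ + sinθ₂), where θ₁, θ₂ are the angles from the perpendicular to each end.
The perpendicular from the point meets the wire at its midpoint, so each end is L/2 = 0.1415 m away along the wire.
sinθ₁ = 0.1415/√(0.1415²+0.0475²) = 0.9480; sinθ₂ = 0.1415/√(0.1415²+0.0475²) = 0.9480.
B = (4π×10⁻⁷ × 13.9) / (4π × 0.0475) × (0.9480 + 0.9480) = 5.55×10⁻⁵ T.

B ≈ 55.5 μT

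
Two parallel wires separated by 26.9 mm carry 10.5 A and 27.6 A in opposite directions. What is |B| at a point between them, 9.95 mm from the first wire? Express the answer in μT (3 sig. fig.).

B ≈ 537 μT

Each long wire gives B = μ₀I/(2πd). Distances are d₁ = 0.00995 m and d₂ = 0.01695 m.
B₁ = 2.11×10⁻⁴ T, B₂ = 3.26×10⁻⁴ T.
Between antiparallel currents both contributions point the same way, so they add. B = B₁ + B₂ = 2.11×10⁻⁴ + 3.26×10⁻⁴ = 5.37×10⁻⁴ T.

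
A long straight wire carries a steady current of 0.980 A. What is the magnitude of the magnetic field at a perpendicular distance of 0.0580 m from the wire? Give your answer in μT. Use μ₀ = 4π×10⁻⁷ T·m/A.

For an infinitely long straight wire, B = μ₀I/(2πd).
B = (4π×10⁻⁷ × 0.980) / (2π × 0.058) = 3.38×10⁻⁶ T.

B ≈ 3.38 μT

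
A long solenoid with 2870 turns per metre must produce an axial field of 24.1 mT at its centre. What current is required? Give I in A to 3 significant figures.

I ≈ 6.68 A

Inside a long solenoid B = μ₀nI with n = 2870 m⁻¹, so I = B/(μ₀n).
I = 2.41×10⁻² / (4π×10⁻⁷ × 2870) = 6.68 A.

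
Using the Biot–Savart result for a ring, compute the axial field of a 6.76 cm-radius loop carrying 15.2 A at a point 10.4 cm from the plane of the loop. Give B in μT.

B ≈ 22.9 μT

On the axis of a circular loop, B = μ₀IR² / [2(R²+z²)^(3/2)].
R² + z² = (0.0676)² + (0.104)² = 0.01539 m², and (R²+z²)^(3/2) = 1.91×10⁻³ m³.
B = (4π×10⁻⁷ × 15.2 × 0.00457) / (2 × 1.91×10⁻³) = 2.29×10⁻⁵ T.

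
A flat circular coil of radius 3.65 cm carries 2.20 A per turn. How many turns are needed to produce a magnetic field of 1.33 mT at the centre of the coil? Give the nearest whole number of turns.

For an N-turn coil, B = Nμ₀I/(2R). A single turn gives B₁ = 3.79×10⁻⁵ T with R = 0.0365 m.
N = B/B₁ = 1.33×10⁻³ / 3.79×10⁻⁵ = 35.12.

N = 35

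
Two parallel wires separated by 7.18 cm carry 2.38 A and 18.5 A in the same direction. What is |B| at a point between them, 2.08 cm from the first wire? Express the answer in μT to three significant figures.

Each long wire gives B = μ₀I/(2πd). Distances are d₁ = 0.0208 m and d₂ = 0.051 m.
B₁ = 2.29×10⁻⁵ T, B₂ = 7.25×10⁻⁵ T.
Between parallel currents the two contributions point in opposite directions, so they subtract. B = |B₁ − B₂| = |2.29×10⁻⁵ − 7.25×10⁻⁵| = 4.97×10⁻⁵ T.

B ≈ 49.7 μT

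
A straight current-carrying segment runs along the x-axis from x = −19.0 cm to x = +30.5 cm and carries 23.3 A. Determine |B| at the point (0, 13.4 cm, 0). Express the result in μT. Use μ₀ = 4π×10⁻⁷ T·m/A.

B ≈ 30.1 μT

For a finite straight segment, B = (μ₀I/4πd)(sinθ₁ + sinθ₂), where θ₁, θ₂ are the angles from the perpendicular to each end.
The perpendicular distance is d = 0.134 m; the end-offsets along the wire are a = 0.19 m and b = 0.305 m.
sinθ₁ = 0.19/√(0.19²+0.134²) = 0.8172; sinθ₂ = 0.305/√(0.305²+0.134²) = 0.9155.
B = (4π×10⁻⁷ × 23.3) / (4π × 0.134) × (0.8172 + 0.9155) = 3.01×10⁻⁵ T.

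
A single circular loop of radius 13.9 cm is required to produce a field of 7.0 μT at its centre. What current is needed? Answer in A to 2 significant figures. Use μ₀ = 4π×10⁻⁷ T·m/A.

I ≈ 1.5 A

At the centre of a circular loop B = μ₀I/(2R), so I = 2RB/μ₀.
With R = 0.139 m, I = 2 × 0.139 × 7.00×10⁻⁶ / (4π×10⁻⁷) = 1.55 A.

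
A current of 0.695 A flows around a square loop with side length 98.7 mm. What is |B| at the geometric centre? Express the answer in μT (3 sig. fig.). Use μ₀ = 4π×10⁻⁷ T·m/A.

Each side is a finite straight segment at perpendicular distance d = a/(2 tan(π/4)) = 0.04935 m from the centre, with end-angles ±π/4.
One side contributes B₁ = (μ₀I/4πd)·2 sin(π/4) = 1.99×10⁻⁶ T.
All 4 sides add in the same direction: B = 4 × 1.99×10⁻⁶ = 7.97×10⁻⁶ T.

B ≈ 7.97 μT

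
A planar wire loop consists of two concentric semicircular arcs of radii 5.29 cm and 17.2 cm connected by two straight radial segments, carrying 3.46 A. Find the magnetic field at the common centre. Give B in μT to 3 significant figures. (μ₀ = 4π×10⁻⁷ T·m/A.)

B ≈ 14.2 μT

The radial connectors point toward the centre, so dl × r̂ = 0 and they contribute nothing.
Each semicircle gives μ₀I/(4R): inner arc 2.05×10⁻⁵ T, outer arc 6.32×10⁻⁶ T.
The two arcs carry current in opposite angular senses, so their fields oppose: B = |2.05×10⁻⁵ − 6.32×10⁻⁶| = 1.42×10⁻⁵ T.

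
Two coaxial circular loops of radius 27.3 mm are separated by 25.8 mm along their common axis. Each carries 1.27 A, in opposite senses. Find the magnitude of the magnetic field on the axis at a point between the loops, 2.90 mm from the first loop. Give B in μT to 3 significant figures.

Each loop contributes B = μ₀IR²/[2(R²+z²)^(3/2)] on the axis, with z measured from that loop.
Loop 1 (z = 0.0029 m): B₁ = 2.87×10⁻⁵ T. Loop 2 (z = 0.0229 m): B₂ = 1.31×10⁻⁵ T.
The fields oppose: B = |B₁ − B₂| = 1.56×10⁻⁵ T.

B ≈ 15.6 μT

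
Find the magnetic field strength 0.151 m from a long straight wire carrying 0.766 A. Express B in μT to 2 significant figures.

B ≈ 1.0 μT

For an infinitely long straight wire, B = μ₀I/(2πd).
B = (4π×10⁻⁷ × 0.766) / (2π × 0.151) = 1.01×10⁻⁶ T.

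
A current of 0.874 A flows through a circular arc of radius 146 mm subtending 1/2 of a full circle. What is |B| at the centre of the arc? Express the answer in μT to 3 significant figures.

The Biot–Savart field of a circular arc at its centre is B = μ₀Iφ/(4πR), with φ = 3.142 rad.
B = (4π×10⁻⁷ × 0.874 × 3.142) / (4π × 0.146) = 1.88×10⁻⁶ T.

B ≈ 1.88 μT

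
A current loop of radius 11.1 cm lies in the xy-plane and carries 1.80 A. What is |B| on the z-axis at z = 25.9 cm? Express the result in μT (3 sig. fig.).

On the axis of a circular loop, B = μ₀IR² / [2(R²+z²)^(3/2)].
R² + z² = (0.111)² + (0.259)² = 0.0794 m², and (R²+z²)^(3/2) = 2.24×10⁻² m³.
B = (4π×10⁻⁷ × 1.80 × 0.01232) / (2 × 2.24×10⁻²) = 6.23×10⁻⁷ T.

B ≈ 0.623 μT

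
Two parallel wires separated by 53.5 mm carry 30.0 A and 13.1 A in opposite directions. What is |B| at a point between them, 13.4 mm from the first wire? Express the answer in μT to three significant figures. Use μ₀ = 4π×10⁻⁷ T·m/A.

Each long wire gives B = μ₀I/(2πd). Distances are d₁ = 0.0134 m and d₂ = 0.0401 m.
B₁ = 4.48×10⁻⁴ T, B₂ = 6.53×10⁻⁵ T.
Between antiparallel currents both contributions point the same way, so they add. B = B₁ + B₂ = 4.48×10⁻⁴ + 6.53×10⁻⁵ = 5.13×10⁻⁴ T.

B ≈ 513 μT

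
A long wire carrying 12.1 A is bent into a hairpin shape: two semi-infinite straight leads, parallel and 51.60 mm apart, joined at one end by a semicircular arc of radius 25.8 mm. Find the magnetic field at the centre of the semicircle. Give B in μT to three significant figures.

B ≈ 241 μT

The semicircular arc contributes B_arc = μ₀I·π/(4πR) = μ₀I/(4R) = 1.47×10⁻⁴ T.
Each semi-infinite lead is at perpendicular distance R = 0.0258 m from the centre, with the perpendicular foot at its near end, so it contributes μ₀I/(4πR); both point the same way, together 9.38×10⁻⁵ T.
Arc and leads all point the same direction: B = 1.47×10⁻⁴ + 9.38×10⁻⁵ = 2.41×10⁻⁴ T.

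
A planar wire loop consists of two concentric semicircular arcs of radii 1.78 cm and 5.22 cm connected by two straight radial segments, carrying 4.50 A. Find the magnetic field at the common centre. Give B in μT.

The radial connectors point toward the centre, so dl × r̂ = 0 and they contribute nothing.
Each semicircle gives μ₀I/(4R): inner arc 7.94×10⁻⁵ T, outer arc 2.71×10⁻⁵ T.
The two arcs carry current in opposite angular senses, so their fields oppose: B = |7.94×10⁻⁵ − 2.71×10⁻⁵| = 5.23×10⁻⁵ T.

B ≈ 52.3 μT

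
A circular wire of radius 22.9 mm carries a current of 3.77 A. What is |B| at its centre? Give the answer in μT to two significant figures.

B ≈ 100 μT

At the centre of a circular loop the Biot–Savart law gives B = μ₀I/(2R).
B = (4π×10⁻⁷ × 3.77) / (2 × 0.0229) = 1.03×10⁻⁴ T.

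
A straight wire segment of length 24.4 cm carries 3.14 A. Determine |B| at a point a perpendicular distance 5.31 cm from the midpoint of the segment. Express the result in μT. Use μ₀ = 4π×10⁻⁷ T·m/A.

B ≈ 10.8 μT

For a finite straight segment, B = (μ₀I/4πd)(sinθ₁ + sinθ₂), where θ₁, θ₂ are the angles from the perpendicular to each end.
The perpendicular from the point meets the wire at its midpoint, so each end is L/2 = 0.122 m away along the wire.
sinθ₁ = 0.122/√(0.122²+0.0531²) = 0.9169; sinθ₂ = 0.122/√(0.122²+0.0531²) = 0.9169.
B = (4π×10⁻⁷ × 3.14) / (4π × 0.0531) × (0.9169 + 0.9169) = 1.08×10⁻⁵ T.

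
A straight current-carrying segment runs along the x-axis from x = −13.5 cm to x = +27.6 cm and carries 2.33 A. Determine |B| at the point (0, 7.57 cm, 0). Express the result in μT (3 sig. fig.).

For a finite straight segment, B = (μ₀I/4πd)(sinθ₁ + sinθ₂), where θ₁, θ₂ are the angles from the perpendicular to each end.
The perpendicular distance is d = 0.0757 m; the end-offsets along the wire are a = 0.135 m and b = 0.276 m.
sinθ₁ = 0.135/√(0.135²+0.0757²) = 0.8722; sinθ₂ = 0.276/√(0.276²+0.0757²) = 0.9644.
B = (4π×10⁻⁷ × 2.33) / (4π × 0.0757) × (0.8722 + 0.9644) = 5.65×10⁻⁶ T.

B ≈ 5.65 μT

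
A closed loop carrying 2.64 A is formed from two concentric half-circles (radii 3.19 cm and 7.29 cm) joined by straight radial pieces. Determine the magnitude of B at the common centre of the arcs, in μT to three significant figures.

B ≈ 14.6 μT

The radial connectors point toward the centre, so dl × r̂ = 0 and they contribute nothing.
Each semicircle gives μ₀I/(4R): inner arc 2.60×10⁻⁵ T, outer arc 1.14×10⁻⁵ T.
The two arcs carry current in opposite angular senses, so their fields oppose: B = |2.60×10⁻⁵ − 1.14×10⁻⁵| = 1.46×10⁻⁵ T.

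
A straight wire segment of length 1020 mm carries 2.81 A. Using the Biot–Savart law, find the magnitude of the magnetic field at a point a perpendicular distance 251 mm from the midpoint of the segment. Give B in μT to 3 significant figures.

B ≈ 2.01 μT

For a finite straight segment, B = (μ₀I/4πd)(sinθ₁ + sinθ₂), where θ₁, θ₂ are the angles from the perpendicular to each end.
The perpendicular from the point meets the wire at its midpoint, so each end is L/2 = 0.51 m away along the wire.
sinθ₁ = 0.51/√(0.51²+0.251²) = 0.8972; sinθ₂ = 0.51/√(0.51²+0.251²) = 0.8972.
B = (4π×10⁻⁷ × 2.81) / (4π × 0.251) × (0.8972 + 0.8972) = 2.01×10⁻⁶ T.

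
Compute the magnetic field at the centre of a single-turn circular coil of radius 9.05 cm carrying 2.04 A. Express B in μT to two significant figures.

At the centre of a circular loop the Biot–Savart law gives B = μ₀I/(2R).
B = (4π×10⁻⁷ × 2.04) / (2 × 0.0905) = 1.42×10⁻⁵ T.

B ≈ 14 μT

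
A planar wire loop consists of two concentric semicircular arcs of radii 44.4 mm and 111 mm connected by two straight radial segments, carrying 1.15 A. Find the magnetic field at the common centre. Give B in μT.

B ≈ 4.88 μT

The radial connectors point toward the centre, so dl × r̂ = 0 and they contribute nothing.
Each semicircle gives μ₀I/(4R): inner arc 8.14×10⁻⁶ T, outer arc 3.25×10⁻⁶ T.
The two arcs carry current in opposite angular senses, so their fields oppose: B = |8.14×10⁻⁶ − 3.25×10⁻⁶| = 4.88×10⁻⁶ T.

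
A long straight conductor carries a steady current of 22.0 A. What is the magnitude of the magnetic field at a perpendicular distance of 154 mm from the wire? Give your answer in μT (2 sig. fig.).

B ≈ 29 μT

For an infinitely long straight wire, B = μ₀I/(2πd).
B = (4π×10⁻⁷ × 22.0) / (2π × 0.154) = 2.86×10⁻⁵ T.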